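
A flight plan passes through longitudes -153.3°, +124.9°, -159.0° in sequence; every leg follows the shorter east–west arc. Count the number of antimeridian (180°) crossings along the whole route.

Leg 1: -153.3° → +124.9°, shortest Δλ = -81.8° (west) — crosses 180°.
Leg 2: +124.9° → -159.0°, shortest Δλ = 76.1° (east) — crosses 180°.
Total crossings: 2.

2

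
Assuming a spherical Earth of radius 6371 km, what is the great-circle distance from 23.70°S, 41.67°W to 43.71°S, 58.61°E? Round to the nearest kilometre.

Δλ = 58.61 − -41.67 = 100.28°.
Δφ = -43.71 − -23.70 = -20.01°.
a = sin²(Δφ/2) + cos φ₁ · cos φ₂ · sin²(Δλ/2) = 0.420185.
c = 2·atan2(√a, √(1−a)) = 1.41048 rad → d = 6371·c ≈ 8986.17 km.

8986 km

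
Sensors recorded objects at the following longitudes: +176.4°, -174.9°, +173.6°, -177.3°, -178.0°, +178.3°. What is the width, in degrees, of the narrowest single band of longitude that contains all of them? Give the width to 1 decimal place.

11.5°

Sort the longitudes: -178.0°, -177.3°, -174.9°, +173.6°, +176.4°, +178.3°.
Eastward gaps between consecutive values (wrapping around): 0.7°, 2.4°, 348.5°, 2.8°, 1.9°, 3.7°.
Largest gap = 348.5° ⇒ minimal covering band is its complement: 360° − 348.5° = 11.5°.
Band runs from +173.6° eastward to -174.9°, crossing the antimeridian.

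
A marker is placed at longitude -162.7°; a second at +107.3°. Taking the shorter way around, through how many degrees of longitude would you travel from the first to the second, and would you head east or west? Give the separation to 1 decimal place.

90.0° west

Raw difference: 107.3 − -162.7 = 270.0°.
Normalise into (−180°, 180°]: 270.0° − 360° = -90.0°.
Negative ⇒ the second point lies to the west; separation 90.0°.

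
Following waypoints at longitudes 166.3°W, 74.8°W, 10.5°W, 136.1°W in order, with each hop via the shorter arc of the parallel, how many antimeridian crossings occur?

Leg 1: -166.3° → -74.8°, shortest Δλ = 91.5° (east) — does not cross 180°.
Leg 2: -74.8° → -10.5°, shortest Δλ = 64.3° (east) — does not cross 180°.
Leg 3: -10.5° → -136.1°, shortest Δλ = -125.6° (west) — does not cross 180°.
Total crossings: 0.

0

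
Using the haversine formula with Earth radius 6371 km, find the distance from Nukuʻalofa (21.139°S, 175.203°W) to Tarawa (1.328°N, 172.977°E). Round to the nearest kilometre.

Δλ = 172.977 − -175.203 = 348.180°; wrapped into (−180°, 180°]: -11.820°.
Δφ = 1.328 − -21.139 = 22.467°.
a = sin²(Δφ/2) + cos φ₁ · cos φ₂ · sin²(Δλ/2) = 0.047836.
c = 2·atan2(√a, √(1−a)) = 0.44099 rad → d = 6371·c ≈ 2809.57 km.

2810 km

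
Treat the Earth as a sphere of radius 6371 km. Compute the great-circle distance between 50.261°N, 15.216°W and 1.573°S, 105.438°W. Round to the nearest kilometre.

10158 km

Δλ = -105.438 − -15.216 = -90.222°.
Δφ = -1.573 − 50.261 = -51.834°.
a = sin²(Δφ/2) + cos φ₁ · cos φ₂ · sin²(Δλ/2) = 0.511792.
c = 2·atan2(√a, √(1−a)) = 1.59438 rad → d = 6371·c ≈ 10157.81 km.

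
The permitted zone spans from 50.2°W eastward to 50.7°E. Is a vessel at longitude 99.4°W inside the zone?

Band width going east from -50.2° to +50.7°: ((50.7 − -50.2) mod 360) = 100.9°.
Offset of -99.4° east of the west edge: ((-99.4 − -50.2) mod 360) = 310.8°.
310.8° > 100.9° ⇒ outside.

No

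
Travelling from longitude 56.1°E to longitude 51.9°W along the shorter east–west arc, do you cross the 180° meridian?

Signed shortest Δλ = ((-51.9 − 56.1 + 180) mod 360) − 180 = -108.0°.
Going west by 108.0° from +56.1° reaches -51.9° without touching 180°.

No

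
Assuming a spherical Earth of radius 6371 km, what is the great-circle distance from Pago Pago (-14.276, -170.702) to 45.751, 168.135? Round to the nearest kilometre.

7005 km

Δλ = 168.135 − -170.702 = 338.837°; wrapped into (−180°, 180°]: -21.163°.
Δφ = 45.751 − -14.276 = 60.027°.
a = sin²(Δφ/2) + cos φ₁ · cos φ₂ · sin²(Δλ/2) = 0.273008.
c = 2·atan2(√a, √(1−a)) = 1.09956 rad → d = 6371·c ≈ 7005.32 km.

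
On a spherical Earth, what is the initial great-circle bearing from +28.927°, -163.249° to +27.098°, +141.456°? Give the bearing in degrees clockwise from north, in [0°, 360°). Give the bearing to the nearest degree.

Δλ = 141.456 − -163.249 = 304.705°; wrapped into (−180°, 180°]: -55.295°.
θ = atan2( sin Δλ · cos φ₂ , cos φ₁ · sin φ₂ − sin φ₁ · cos φ₂ · cos Δλ )
  = atan2(-0.73185, 0.15352) = -78.153° → normalised to [0°, 360°): 281.847°.

282°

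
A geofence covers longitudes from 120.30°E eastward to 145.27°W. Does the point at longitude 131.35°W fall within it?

Band width going east from +120.30° to -145.27°: ((-145.27 − 120.30) mod 360) = 94.43°.
Offset of -131.35° east of the west edge: ((-131.35 − 120.30) mod 360) = 108.35°.
108.35° > 94.43° ⇒ outside.

No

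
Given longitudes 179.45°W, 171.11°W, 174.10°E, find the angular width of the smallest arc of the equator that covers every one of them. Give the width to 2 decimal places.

Sort the longitudes: -179.45°, -171.11°, +174.10°.
Eastward gaps between consecutive values (wrapping around): 8.34°, 345.21°, 6.45°.
Largest gap = 345.21° ⇒ minimal covering band is its complement: 360° − 345.21° = 14.79°.
Band runs from +174.10° eastward to -171.11°, crossing the antimeridian.

14.79°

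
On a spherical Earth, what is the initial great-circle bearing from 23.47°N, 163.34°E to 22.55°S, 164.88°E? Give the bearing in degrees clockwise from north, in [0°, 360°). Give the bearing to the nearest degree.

178°

Δλ = 164.88 − 163.34 = 1.54°.
θ = atan2( sin Δλ · cos φ₂ , cos φ₁ · sin φ₂ − sin φ₁ · cos φ₂ · cos Δλ )
  = atan2(0.02482, -0.71945) = 178.024° → normalised to [0°, 360°): 178.024°.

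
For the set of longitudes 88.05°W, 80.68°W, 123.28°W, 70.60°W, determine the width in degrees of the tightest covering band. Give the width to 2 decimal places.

Sort the longitudes: -123.28°, -88.05°, -80.68°, -70.60°.
Eastward gaps between consecutive values (wrapping around): 35.23°, 7.37°, 10.08°, 307.32°.
Largest gap = 307.32° ⇒ minimal covering band is its complement: 360° − 307.32° = 52.68°.
Band runs from -123.28° eastward to -70.60°.

52.68°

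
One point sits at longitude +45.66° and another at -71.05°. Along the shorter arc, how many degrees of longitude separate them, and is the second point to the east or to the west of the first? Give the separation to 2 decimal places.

Raw difference: -71.05 − 45.66 = -116.71°.
Normalise into (−180°, 180°]: -116.71° stays -116.71°.
Negative ⇒ the second point lies to the west; separation 116.71°.

116.71° west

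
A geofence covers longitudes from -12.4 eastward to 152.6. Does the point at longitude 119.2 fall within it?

Band width going east from -12.4° to +152.6°: ((152.6 − -12.4) mod 360) = 165.0°.
Offset of +119.2° east of the west edge: ((119.2 − -12.4) mod 360) = 131.6°.
131.6° ≤ 165.0° ⇒ inside.

Yes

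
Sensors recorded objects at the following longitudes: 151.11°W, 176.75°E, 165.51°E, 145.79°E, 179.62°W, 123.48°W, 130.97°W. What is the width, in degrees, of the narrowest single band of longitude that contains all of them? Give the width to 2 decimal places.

90.73°

Sort the longitudes: -179.62°, -151.11°, -130.97°, -123.48°, +145.79°, +165.51°, +176.75°.
Eastward gaps between consecutive values (wrapping around): 28.51°, 20.14°, 7.49°, 269.27°, 19.72°, 11.24°, 3.63°.
Largest gap = 269.27° ⇒ minimal covering band is its complement: 360° − 269.27° = 90.73°.
Band runs from +145.79° eastward to -123.48°, crossing the antimeridian.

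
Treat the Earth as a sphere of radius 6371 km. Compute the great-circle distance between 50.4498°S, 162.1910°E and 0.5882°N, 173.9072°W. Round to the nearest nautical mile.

Δλ = -173.9072 − 162.1910 = -336.0982°; wrapped into (−180°, 180°]: 23.9018°.
Δφ = 0.5882 − -50.4498 = 51.0380°.
a = sin²(Δφ/2) + cos φ₁ · cos φ₂ · sin²(Δλ/2) = 0.212900.
c = 2·atan2(√a, √(1−a)) = 0.95917 rad → d = 6371·c ≈ 6110.87 km ≈ 3299.60 nmi.

3300 nmi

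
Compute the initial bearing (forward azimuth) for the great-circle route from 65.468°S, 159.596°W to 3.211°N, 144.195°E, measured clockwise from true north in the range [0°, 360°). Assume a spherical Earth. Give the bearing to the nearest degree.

Δλ = 144.195 − -159.596 = 303.791°; wrapped into (−180°, 180°]: -56.209°.
θ = atan2( sin Δλ · cos φ₂ , cos φ₁ · sin φ₂ − sin φ₁ · cos φ₂ · cos Δλ )
  = atan2(-0.82977, 0.52842) = -57.510° → normalised to [0°, 360°): 302.490°.

302°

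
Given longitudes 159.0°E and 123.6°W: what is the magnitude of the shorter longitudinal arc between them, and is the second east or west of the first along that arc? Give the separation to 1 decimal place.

77.4° east

Raw difference: -123.6 − 159.0 = -282.6°.
Normalise into (−180°, 180°]: -282.6° + 360° = 77.4°.
Positive ⇒ the second point lies to the east; separation 77.4°.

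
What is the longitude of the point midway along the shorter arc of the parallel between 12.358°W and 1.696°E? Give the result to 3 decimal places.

Signed shortest Δλ from -12.358° to +1.696° is +14.054°.
Midpoint longitude = -12.358° + (+14.054°)/2 = -12.358° + 7.027° = -5.331°.

5.331°W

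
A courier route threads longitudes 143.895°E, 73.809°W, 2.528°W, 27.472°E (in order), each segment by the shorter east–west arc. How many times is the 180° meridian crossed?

1

Leg 1: +143.895° → -73.809°, shortest Δλ = 142.296° (east) — crosses 180°.
Leg 2: -73.809° → -2.528°, shortest Δλ = 71.281° (east) — does not cross 180°.
Leg 3: -2.528° → +27.472°, shortest Δλ = 30.0° (east) — does not cross 180°.
Total crossings: 1.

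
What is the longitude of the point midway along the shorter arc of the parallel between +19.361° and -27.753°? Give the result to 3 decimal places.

-4.196°

Signed shortest Δλ from +19.361° to -27.753° is -47.114°.
Midpoint longitude = +19.361° + (-47.114°)/2 = +19.361° − 23.557° = -4.196°.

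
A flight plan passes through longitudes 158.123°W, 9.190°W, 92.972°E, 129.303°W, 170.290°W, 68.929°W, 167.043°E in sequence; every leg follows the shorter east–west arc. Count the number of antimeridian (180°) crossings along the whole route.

Leg 1: -158.123° → -9.190°, shortest Δλ = 148.933° (east) — does not cross 180°.
Leg 2: -9.190° → +92.972°, shortest Δλ = 102.162° (east) — does not cross 180°.
Leg 3: +92.972° → -129.303°, shortest Δλ = 137.725° (east) — crosses 180°.
Leg 4: -129.303° → -170.290°, shortest Δλ = -40.987° (west) — does not cross 180°.
Leg 5: -170.290° → -68.929°, shortest Δλ = 101.361° (east) — does not cross 180°.
Leg 6: -68.929° → +167.043°, shortest Δλ = -124.028° (west) — crosses 180°.
Total crossings: 2.

2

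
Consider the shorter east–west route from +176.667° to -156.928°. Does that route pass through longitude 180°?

Yes

Naïve |-156.928 − 176.667| = 333.595° > 180°, so the shorter arc goes the other way round — across 180°.
Signed shortest Δλ = ((-156.928 − 176.667 + 180) mod 360) − 180 = 26.405°.
Going east by 26.405° from +176.667° passes through 180° before reaching -156.928°.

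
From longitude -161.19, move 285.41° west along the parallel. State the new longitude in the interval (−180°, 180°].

Start at -161.19°; shift −285.41° → -446.60°.
-446.60° lies outside (−180°, 180°]; add 360° → -86.60°.

-86.60°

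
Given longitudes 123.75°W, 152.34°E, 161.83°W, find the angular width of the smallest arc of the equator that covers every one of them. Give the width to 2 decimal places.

83.91°

Sort the longitudes: -161.83°, -123.75°, +152.34°.
Eastward gaps between consecutive values (wrapping around): 38.08°, 276.09°, 45.83°.
Largest gap = 276.09° ⇒ minimal covering band is its complement: 360° − 276.09° = 83.91°.
Band runs from +152.34° eastward to -123.75°, crossing the antimeridian.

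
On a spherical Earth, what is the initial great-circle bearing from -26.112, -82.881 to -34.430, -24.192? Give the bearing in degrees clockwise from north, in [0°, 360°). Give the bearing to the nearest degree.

114°

Δλ = -24.192 − -82.881 = 58.689°.
θ = atan2( sin Δλ · cos φ₂ , cos φ₁ · sin φ₂ − sin φ₁ · cos φ₂ · cos Δλ )
  = atan2(0.70469, -0.31903) = 114.358° → normalised to [0°, 360°): 114.358°.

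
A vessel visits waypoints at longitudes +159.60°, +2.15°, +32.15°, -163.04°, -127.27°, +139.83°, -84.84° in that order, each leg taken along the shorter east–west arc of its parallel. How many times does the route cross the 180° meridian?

3

Leg 1: +159.60° → +2.15°, shortest Δλ = -157.45° (west) — does not cross 180°.
Leg 2: +2.15° → +32.15°, shortest Δλ = 30.0° (east) — does not cross 180°.
Leg 3: +32.15° → -163.04°, shortest Δλ = 164.81° (east) — crosses 180°.
Leg 4: -163.04° → -127.27°, shortest Δλ = 35.77° (east) — does not cross 180°.
Leg 5: -127.27° → +139.83°, shortest Δλ = -92.9° (west) — crosses 180°.
Leg 6: +139.83° → -84.84°, shortest Δλ = 135.33° (east) — crosses 180°.
Total crossings: 3.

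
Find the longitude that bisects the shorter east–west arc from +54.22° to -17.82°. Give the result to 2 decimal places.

Signed shortest Δλ from +54.22° to -17.82° is -72.04°.
Midpoint longitude = +54.22° + (-72.04°)/2 = +54.22° − 36.02° = +18.20°.

+18.20°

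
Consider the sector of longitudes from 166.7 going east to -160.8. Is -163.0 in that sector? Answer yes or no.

Band width going east from +166.7° to -160.8°: ((-160.8 − 166.7) mod 360) = 32.5°.
Offset of -163.0° east of the west edge: ((-163.0 − 166.7) mod 360) = 30.3°.
30.3° ≤ 32.5° ⇒ inside.

Yes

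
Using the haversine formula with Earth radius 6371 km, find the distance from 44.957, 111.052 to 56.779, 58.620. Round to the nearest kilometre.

Δλ = 58.620 − 111.052 = -52.432°.
Δφ = 56.779 − 44.957 = 11.822°.
a = sin²(Δφ/2) + cos φ₁ · cos φ₂ · sin²(Δλ/2) = 0.086263.
c = 2·atan2(√a, √(1−a)) = 0.59620 rad → d = 6371·c ≈ 3798.41 km.

3798 km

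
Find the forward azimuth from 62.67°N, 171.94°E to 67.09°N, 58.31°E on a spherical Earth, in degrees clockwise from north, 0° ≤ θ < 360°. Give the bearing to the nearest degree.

328°

Δλ = 58.31 − 171.94 = -113.63°.
θ = atan2( sin Δλ · cos φ₂ , cos φ₁ · sin φ₂ − sin φ₁ · cos φ₂ · cos Δλ )
  = atan2(-0.35664, 0.56152) = -32.421° → normalised to [0°, 360°): 327.579°.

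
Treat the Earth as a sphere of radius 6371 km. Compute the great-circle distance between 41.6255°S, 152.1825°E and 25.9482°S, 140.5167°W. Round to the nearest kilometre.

Δλ = -140.5167 − 152.1825 = -292.6992°; wrapped into (−180°, 180°]: 67.3008°.
Δφ = -25.9482 − -41.6255 = 15.6773°.
a = sin²(Δφ/2) + cos φ₁ · cos φ₂ · sin²(Δλ/2) = 0.224986.
c = 2·atan2(√a, √(1−a)) = 0.98840 rad → d = 6371·c ≈ 6297.08 km.

6297 km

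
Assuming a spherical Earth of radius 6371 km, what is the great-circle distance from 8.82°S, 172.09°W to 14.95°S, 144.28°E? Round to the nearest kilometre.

Δλ = 144.28 − -172.09 = 316.37°; wrapped into (−180°, 180°]: -43.63°.
Δφ = -14.95 − -8.82 = -6.13°.
a = sin²(Δφ/2) + cos φ₁ · cos φ₂ · sin²(Δλ/2) = 0.134702.
c = 2·atan2(√a, √(1−a)) = 0.75160 rad → d = 6371·c ≈ 4788.45 km.

4788 km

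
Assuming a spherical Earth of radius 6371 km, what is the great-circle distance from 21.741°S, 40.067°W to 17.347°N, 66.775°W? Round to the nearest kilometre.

5230 km

Δλ = -66.775 − -40.067 = -26.708°.
Δφ = 17.347 − -21.741 = 39.088°.
a = sin²(Δφ/2) + cos φ₁ · cos φ₂ · sin²(Δλ/2) = 0.159208.
c = 2·atan2(√a, √(1−a)) = 0.82087 rad → d = 6371·c ≈ 5229.77 km.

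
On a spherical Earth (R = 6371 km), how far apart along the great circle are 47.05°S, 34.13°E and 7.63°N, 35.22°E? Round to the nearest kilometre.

6081 km

Δλ = 35.22 − 34.13 = 1.09°.
Δφ = 7.63 − -47.05 = 54.68°.
a = sin²(Δφ/2) + cos φ₁ · cos φ₂ · sin²(Δλ/2) = 0.210990.
c = 2·atan2(√a, √(1−a)) = 0.95450 rad → d = 6371·c ≈ 6081.09 km.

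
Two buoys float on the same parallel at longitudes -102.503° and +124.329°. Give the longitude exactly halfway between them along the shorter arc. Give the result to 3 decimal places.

Signed shortest Δλ from -102.503° to +124.329° is -133.168°.
Midpoint longitude = -102.503° + (-133.168°)/2 = -102.503° − 66.584° = -169.087°.
(The naïve average (-102.503 + +124.329)/2 = 10.913° is on the wrong side of the globe.)

-169.087°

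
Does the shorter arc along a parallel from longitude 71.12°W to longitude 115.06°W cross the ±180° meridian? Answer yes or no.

Signed shortest Δλ = ((-115.06 − -71.12 + 180) mod 360) − 180 = -43.94°.
Going west by 43.94° from -71.12° reaches -115.06° without touching 180°.

No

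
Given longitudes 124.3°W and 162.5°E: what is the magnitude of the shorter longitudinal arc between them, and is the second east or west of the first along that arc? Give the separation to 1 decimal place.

73.2° west

Raw difference: 162.5 − -124.3 = 286.8°.
Normalise into (−180°, 180°]: 286.8° − 360° = -73.2°.
Negative ⇒ the second point lies to the west; separation 73.2°.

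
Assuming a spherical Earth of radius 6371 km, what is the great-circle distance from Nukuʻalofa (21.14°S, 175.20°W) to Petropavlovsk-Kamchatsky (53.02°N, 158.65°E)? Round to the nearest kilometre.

8624 km

Δλ = 158.65 − -175.20 = 333.85°; wrapped into (−180°, 180°]: -26.15°.
Δφ = 53.02 − -21.14 = 74.16°.
a = sin²(Δφ/2) + cos φ₁ · cos φ₂ · sin²(Δλ/2) = 0.392238.
c = 2·atan2(√a, √(1−a)) = 1.35357 rad → d = 6371·c ≈ 8623.58 km.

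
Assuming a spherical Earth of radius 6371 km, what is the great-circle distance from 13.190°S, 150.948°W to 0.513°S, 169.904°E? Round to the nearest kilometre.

4536 km

Δλ = 169.904 − -150.948 = 320.852°; wrapped into (−180°, 180°]: -39.148°.
Δφ = -0.513 − -13.190 = 12.677°.
a = sin²(Δφ/2) + cos φ₁ · cos φ₂ · sin²(Δλ/2) = 0.121464.
c = 2·atan2(√a, √(1−a)) = 0.71198 rad → d = 6371·c ≈ 4536.01 km.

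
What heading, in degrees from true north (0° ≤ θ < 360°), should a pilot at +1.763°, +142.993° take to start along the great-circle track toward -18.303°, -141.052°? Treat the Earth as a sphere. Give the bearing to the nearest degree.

109°

Δλ = -141.052 − 142.993 = -284.045°; wrapped into (−180°, 180°]: 75.955°.
θ = atan2( sin Δλ · cos φ₂ , cos φ₁ · sin φ₂ − sin φ₁ · cos φ₂ · cos Δλ )
  = atan2(0.92103, -0.32098) = 109.214° → normalised to [0°, 360°): 109.214°.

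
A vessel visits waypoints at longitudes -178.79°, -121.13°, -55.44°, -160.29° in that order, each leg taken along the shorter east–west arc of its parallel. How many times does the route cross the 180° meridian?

Leg 1: -178.79° → -121.13°, shortest Δλ = 57.66° (east) — does not cross 180°.
Leg 2: -121.13° → -55.44°, shortest Δλ = 65.69° (east) — does not cross 180°.
Leg 3: -55.44° → -160.29°, shortest Δλ = -104.85° (west) — does not cross 180°.
Total crossings: 0.

0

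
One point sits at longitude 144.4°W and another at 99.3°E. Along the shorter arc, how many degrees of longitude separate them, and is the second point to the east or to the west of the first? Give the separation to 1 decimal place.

Raw difference: 99.3 − -144.4 = 243.7°.
Normalise into (−180°, 180°]: 243.7° − 360° = -116.3°.
Negative ⇒ the second point lies to the west; separation 116.3°.

116.3° west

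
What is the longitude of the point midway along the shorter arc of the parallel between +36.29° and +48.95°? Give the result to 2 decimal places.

+42.62°

Signed shortest Δλ from +36.29° to +48.95° is +12.66°.
Midpoint longitude = +36.29° + (+12.66°)/2 = +36.29° + 6.33° = +42.62°.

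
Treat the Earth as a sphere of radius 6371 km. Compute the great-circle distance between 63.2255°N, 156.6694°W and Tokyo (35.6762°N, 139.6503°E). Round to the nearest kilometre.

5218 km

Δλ = 139.6503 − -156.6694 = 296.3197°; wrapped into (−180°, 180°]: -63.6803°.
Δφ = 35.6762 − 63.2255 = -27.5493°.
a = sin²(Δφ/2) + cos φ₁ · cos φ₂ · sin²(Δλ/2) = 0.158537.
c = 2·atan2(√a, √(1−a)) = 0.81904 rad → d = 6371·c ≈ 5218.08 km.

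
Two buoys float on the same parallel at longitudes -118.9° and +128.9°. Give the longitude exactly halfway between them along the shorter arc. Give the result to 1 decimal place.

Signed shortest Δλ from -118.9° to +128.9° is -112.2°.
Midpoint longitude = -118.9° + (-112.2°)/2 = -118.9° − 56.1° = -175.0°.
(The naïve average (-118.9 + +128.9)/2 = 5.0° is on the wrong side of the globe.)

-175.0°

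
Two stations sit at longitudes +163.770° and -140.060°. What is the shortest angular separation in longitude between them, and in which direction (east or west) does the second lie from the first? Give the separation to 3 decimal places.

56.170° east

Raw difference: -140.060 − 163.770 = -303.83°.
Normalise into (−180°, 180°]: -303.83° + 360° = 56.17°.
Positive ⇒ the second point lies to the east; separation 56.170°.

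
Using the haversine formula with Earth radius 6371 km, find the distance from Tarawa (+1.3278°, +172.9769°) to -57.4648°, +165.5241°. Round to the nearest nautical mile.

Δλ = 165.5241 − 172.9769 = -7.4528°.
Δφ = -57.4648 − 1.3278 = -58.7926°.
a = sin²(Δφ/2) + cos φ₁ · cos φ₂ · sin²(Δλ/2) = 0.243202.
c = 2·atan2(√a, √(1−a)) = 1.03143 rad → d = 6371·c ≈ 6571.22 km ≈ 3548.17 nmi.

3548 nmi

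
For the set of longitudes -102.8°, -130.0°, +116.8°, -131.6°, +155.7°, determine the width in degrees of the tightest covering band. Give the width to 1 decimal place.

Sort the longitudes: -131.6°, -130.0°, -102.8°, +116.8°, +155.7°.
Eastward gaps between consecutive values (wrapping around): 1.6°, 27.2°, 219.6°, 38.9°, 72.7°.
Largest gap = 219.6° ⇒ minimal covering band is its complement: 360° − 219.6° = 140.4°.
Band runs from +116.8° eastward to -102.8°, crossing the antimeridian.

140.4°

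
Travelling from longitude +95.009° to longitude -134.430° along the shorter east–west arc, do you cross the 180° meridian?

Naïve |-134.430 − 95.009| = 229.439° > 180°, so the shorter arc goes the other way round — across 180°.
Signed shortest Δλ = ((-134.430 − 95.009 + 180) mod 360) − 180 = 130.561°.
Going east by 130.561° from +95.009° passes through 180° before reaching -134.430°.

Yes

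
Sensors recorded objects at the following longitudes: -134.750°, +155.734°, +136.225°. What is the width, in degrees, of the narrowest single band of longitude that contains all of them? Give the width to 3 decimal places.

Sort the longitudes: -134.750°, +136.225°, +155.734°.
Eastward gaps between consecutive values (wrapping around): 270.975°, 19.509°, 69.516°.
Largest gap = 270.975° ⇒ minimal covering band is its complement: 360° − 270.975° = 89.025°.
Band runs from +136.225° eastward to -134.750°, crossing the antimeridian.

89.025°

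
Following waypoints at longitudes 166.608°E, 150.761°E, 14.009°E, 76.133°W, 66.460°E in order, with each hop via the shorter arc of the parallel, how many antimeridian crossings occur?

Leg 1: +166.608° → +150.761°, shortest Δλ = -15.847° (west) — does not cross 180°.
Leg 2: +150.761° → +14.009°, shortest Δλ = -136.752° (west) — does not cross 180°.
Leg 3: +14.009° → -76.133°, shortest Δλ = -90.142° (west) — does not cross 180°.
Leg 4: -76.133° → +66.460°, shortest Δλ = 142.593° (east) — does not cross 180°.
Total crossings: 0.

0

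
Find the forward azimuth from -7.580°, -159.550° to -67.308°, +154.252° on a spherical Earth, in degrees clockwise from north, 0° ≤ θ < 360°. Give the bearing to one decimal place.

197.6°

Δλ = 154.252 − -159.550 = 313.802°; wrapped into (−180°, 180°]: -46.198°.
θ = atan2( sin Δλ · cos φ₂ , cos φ₁ · sin φ₂ − sin φ₁ · cos φ₂ · cos Δλ )
  = atan2(-0.27843, -0.87931) = -162.430° → normalised to [0°, 360°): 197.570°.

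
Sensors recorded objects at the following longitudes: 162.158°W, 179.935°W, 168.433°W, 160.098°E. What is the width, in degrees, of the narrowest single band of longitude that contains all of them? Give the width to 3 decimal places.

Sort the longitudes: -179.935°, -168.433°, -162.158°, +160.098°.
Eastward gaps between consecutive values (wrapping around): 11.502°, 6.275°, 322.256°, 19.967°.
Largest gap = 322.256° ⇒ minimal covering band is its complement: 360° − 322.256° = 37.744°.
Band runs from +160.098° eastward to -162.158°, crossing the antimeridian.

37.744°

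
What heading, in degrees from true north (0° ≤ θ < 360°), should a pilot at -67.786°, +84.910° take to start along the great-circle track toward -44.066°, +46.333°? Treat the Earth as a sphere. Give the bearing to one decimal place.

Δλ = 46.333 − 84.910 = -38.577°.
θ = atan2( sin Δλ · cos φ₂ , cos φ₁ · sin φ₂ − sin φ₁ · cos φ₂ · cos Δλ )
  = atan2(-0.44806, 0.25710) = -60.152° → normalised to [0°, 360°): 299.848°.

299.8°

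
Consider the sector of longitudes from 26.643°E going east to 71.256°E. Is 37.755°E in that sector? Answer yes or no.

Yes

Band width going east from +26.643° to +71.256°: ((71.256 − 26.643) mod 360) = 44.613°.
Offset of +37.755° east of the west edge: ((37.755 − 26.643) mod 360) = 11.112°.
11.112° ≤ 44.613° ⇒ inside.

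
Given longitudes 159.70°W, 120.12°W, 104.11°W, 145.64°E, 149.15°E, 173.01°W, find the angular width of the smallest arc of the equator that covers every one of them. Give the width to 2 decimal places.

Sort the longitudes: -173.01°, -159.70°, -120.12°, -104.11°, +145.64°, +149.15°.
Eastward gaps between consecutive values (wrapping around): 13.31°, 39.58°, 16.01°, 249.75°, 3.51°, 37.84°.
Largest gap = 249.75° ⇒ minimal covering band is its complement: 360° − 249.75° = 110.25°.
Band runs from +145.64° eastward to -104.11°, crossing the antimeridian.

110.25°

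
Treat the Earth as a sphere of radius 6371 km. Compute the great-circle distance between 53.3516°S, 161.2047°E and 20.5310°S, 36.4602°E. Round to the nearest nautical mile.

5532 nmi

Δλ = 36.4602 − 161.2047 = -124.7445°.
Δφ = -20.5310 − -53.3516 = 32.8206°.
a = sin²(Δφ/2) + cos φ₁ · cos φ₂ · sin²(Δλ/2) = 0.518598.
c = 2·atan2(√a, √(1−a)) = 1.60800 rad → d = 6371·c ≈ 10244.57 km ≈ 5531.62 nmi.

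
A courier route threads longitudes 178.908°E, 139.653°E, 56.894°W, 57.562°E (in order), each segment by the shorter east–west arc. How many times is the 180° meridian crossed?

Leg 1: +178.908° → +139.653°, shortest Δλ = -39.255° (west) — does not cross 180°.
Leg 2: +139.653° → -56.894°, shortest Δλ = 163.453° (east) — crosses 180°.
Leg 3: -56.894° → +57.562°, shortest Δλ = 114.456° (east) — does not cross 180°.
Total crossings: 1.

1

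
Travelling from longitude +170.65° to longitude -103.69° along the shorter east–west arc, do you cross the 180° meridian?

Yes

Naïve |-103.69 − 170.65| = 274.34° > 180°, so the shorter arc goes the other way round — across 180°.
Signed shortest Δλ = ((-103.69 − 170.65 + 180) mod 360) − 180 = 85.66°.
Going east by 85.66° from +170.65° passes through 180° before reaching -103.69°.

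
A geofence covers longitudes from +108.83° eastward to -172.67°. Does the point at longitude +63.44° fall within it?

Band width going east from +108.83° to -172.67°: ((-172.67 − 108.83) mod 360) = 78.50°.
Offset of +63.44° east of the west edge: ((63.44 − 108.83) mod 360) = 314.61°.
314.61° > 78.50° ⇒ outside.

No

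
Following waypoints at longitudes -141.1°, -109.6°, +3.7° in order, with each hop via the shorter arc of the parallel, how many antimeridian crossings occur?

0

Leg 1: -141.1° → -109.6°, shortest Δλ = 31.5° (east) — does not cross 180°.
Leg 2: -109.6° → +3.7°, shortest Δλ = 113.3° (east) — does not cross 180°.
Total crossings: 0.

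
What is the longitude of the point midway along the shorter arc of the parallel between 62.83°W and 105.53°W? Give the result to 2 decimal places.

Signed shortest Δλ from -62.83° to -105.53° is -42.70°.
Midpoint longitude = -62.83° + (-42.70°)/2 = -62.83° − 21.35° = -84.18°.

84.18°W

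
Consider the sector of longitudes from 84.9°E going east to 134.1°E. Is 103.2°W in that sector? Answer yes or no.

No

Band width going east from +84.9° to +134.1°: ((134.1 − 84.9) mod 360) = 49.2°.
Offset of -103.2° east of the west edge: ((-103.2 − 84.9) mod 360) = 171.9°.
171.9° > 49.2° ⇒ outside.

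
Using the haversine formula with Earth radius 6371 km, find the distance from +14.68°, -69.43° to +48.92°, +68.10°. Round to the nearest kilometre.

11801 km

Δλ = 68.10 − -69.43 = 137.53°.
Δφ = 48.92 − 14.68 = 34.24°.
a = sin²(Δφ/2) + cos φ₁ · cos φ₂ · sin²(Δλ/2) = 0.638929.
c = 2·atan2(√a, √(1−a)) = 1.85236 rad → d = 6371·c ≈ 11801.38 km.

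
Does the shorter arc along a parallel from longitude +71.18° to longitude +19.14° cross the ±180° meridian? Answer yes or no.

No

Signed shortest Δλ = ((19.14 − 71.18 + 180) mod 360) − 180 = -52.04°.
Going west by 52.04° from +71.18° reaches +19.14° without touching 180°.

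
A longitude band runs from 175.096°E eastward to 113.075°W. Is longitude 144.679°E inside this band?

Band width going east from +175.096° to -113.075°: ((-113.075 − 175.096) mod 360) = 71.829°.
Offset of +144.679° east of the west edge: ((144.679 − 175.096) mod 360) = 329.583°.
329.583° > 71.829° ⇒ outside.

No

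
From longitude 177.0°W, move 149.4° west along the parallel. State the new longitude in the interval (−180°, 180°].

33.6°E

Start at -177.0°; shift −149.4° → -326.4°.
-326.4° lies outside (−180°, 180°]; add 360° → +33.6°.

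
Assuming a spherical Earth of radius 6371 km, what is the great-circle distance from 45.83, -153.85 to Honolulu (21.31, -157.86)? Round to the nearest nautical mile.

Δλ = -157.86 − -153.85 = -4.01°.
Δφ = 21.31 − 45.83 = -24.52°.
a = sin²(Δφ/2) + cos φ₁ · cos φ₂ · sin²(Δλ/2) = 0.045886.
c = 2·atan2(√a, √(1−a)) = 0.43177 rad → d = 6371·c ≈ 2750.79 km ≈ 1485.31 nmi.

1485 nmi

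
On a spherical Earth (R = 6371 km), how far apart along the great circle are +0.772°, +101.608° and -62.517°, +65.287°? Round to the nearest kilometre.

Δλ = 65.287 − 101.608 = -36.321°.
Δφ = -62.517 − 0.772 = -63.289°.
a = sin²(Δφ/2) + cos φ₁ · cos φ₂ · sin²(Δλ/2) = 0.320081.
c = 2·atan2(√a, √(1−a)) = 1.20270 rad → d = 6371·c ≈ 7662.42 km.

7662 km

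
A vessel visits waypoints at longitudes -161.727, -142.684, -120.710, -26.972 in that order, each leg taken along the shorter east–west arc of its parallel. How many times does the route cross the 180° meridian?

Leg 1: -161.727° → -142.684°, shortest Δλ = 19.043° (east) — does not cross 180°.
Leg 2: -142.684° → -120.710°, shortest Δλ = 21.974° (east) — does not cross 180°.
Leg 3: -120.710° → -26.972°, shortest Δλ = 93.738° (east) — does not cross 180°.
Total crossings: 0.

0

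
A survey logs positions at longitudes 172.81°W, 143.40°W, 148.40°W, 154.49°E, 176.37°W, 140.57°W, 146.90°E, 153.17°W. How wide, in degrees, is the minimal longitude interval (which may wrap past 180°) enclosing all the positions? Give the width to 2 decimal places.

Sort the longitudes: -176.37°, -172.81°, -153.17°, -148.40°, -143.40°, -140.57°, +146.90°, +154.49°.
Eastward gaps between consecutive values (wrapping around): 3.56°, 19.64°, 4.77°, 5.00°, 2.83°, 287.47°, 7.59°, 29.14°.
Largest gap = 287.47° ⇒ minimal covering band is its complement: 360° − 287.47° = 72.53°.
Band runs from +146.90° eastward to -140.57°, crossing the antimeridian.

72.53°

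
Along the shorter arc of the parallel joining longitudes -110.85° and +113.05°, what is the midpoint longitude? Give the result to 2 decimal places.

-178.90°

Signed shortest Δλ from -110.85° to +113.05° is -136.10°.
Midpoint longitude = -110.85° + (-136.10°)/2 = -110.85° − 68.05° = -178.90°.
(The naïve average (-110.85 + +113.05)/2 = 1.1° is on the wrong side of the globe.)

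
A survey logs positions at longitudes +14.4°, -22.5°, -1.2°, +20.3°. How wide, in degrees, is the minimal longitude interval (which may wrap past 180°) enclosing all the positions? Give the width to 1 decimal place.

Sort the longitudes: -22.5°, -1.2°, +14.4°, +20.3°.
Eastward gaps between consecutive values (wrapping around): 21.3°, 15.6°, 5.9°, 317.2°.
Largest gap = 317.2° ⇒ minimal covering band is its complement: 360° − 317.2° = 42.8°.
Band runs from -22.5° eastward to +20.3°.

42.8°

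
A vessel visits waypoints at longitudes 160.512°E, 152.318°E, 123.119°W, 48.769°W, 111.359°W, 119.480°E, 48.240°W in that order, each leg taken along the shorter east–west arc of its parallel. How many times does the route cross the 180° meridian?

Leg 1: +160.512° → +152.318°, shortest Δλ = -8.194° (west) — does not cross 180°.
Leg 2: +152.318° → -123.119°, shortest Δλ = 84.563° (east) — crosses 180°.
Leg 3: -123.119° → -48.769°, shortest Δλ = 74.35° (east) — does not cross 180°.
Leg 4: -48.769° → -111.359°, shortest Δλ = -62.59° (west) — does not cross 180°.
Leg 5: -111.359° → +119.480°, shortest Δλ = -129.161° (west) — crosses 180°.
Leg 6: +119.480° → -48.240°, shortest Δλ = -167.72° (west) — does not cross 180°.
Total crossings: 2.

2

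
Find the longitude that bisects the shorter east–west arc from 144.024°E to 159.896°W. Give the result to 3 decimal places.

172.064°E

Signed shortest Δλ from +144.024° to -159.896° is +56.080°.
Midpoint longitude = +144.024° + (+56.080°)/2 = +144.024° + 28.040° = +172.064°.
(The naïve average (+144.024 + -159.896)/2 = -7.936° is on the wrong side of the globe.)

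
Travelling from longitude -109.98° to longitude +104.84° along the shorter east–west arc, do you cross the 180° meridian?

Yes

Naïve |104.84 − -109.98| = 214.82° > 180°, so the shorter arc goes the other way round — across 180°.
Signed shortest Δλ = ((104.84 − -109.98 + 180) mod 360) − 180 = -145.18°.
Going west by 145.18° from -109.98° passes through 180° before reaching +104.84°.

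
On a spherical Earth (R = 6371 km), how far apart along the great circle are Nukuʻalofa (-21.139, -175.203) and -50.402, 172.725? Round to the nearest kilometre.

Δλ = 172.725 − -175.203 = 347.928°; wrapped into (−180°, 180°]: -12.072°.
Δφ = -50.402 − -21.139 = -29.263°.
a = sin²(Δφ/2) + cos φ₁ · cos φ₂ · sin²(Δλ/2) = 0.070381.
c = 2·atan2(√a, √(1−a)) = 0.53702 rad → d = 6371·c ≈ 3421.34 km.

3421 km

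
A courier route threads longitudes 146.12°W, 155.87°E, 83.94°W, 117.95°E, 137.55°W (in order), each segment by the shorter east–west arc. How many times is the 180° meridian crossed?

4

Leg 1: -146.12° → +155.87°, shortest Δλ = -58.01° (west) — crosses 180°.
Leg 2: +155.87° → -83.94°, shortest Δλ = 120.19° (east) — crosses 180°.
Leg 3: -83.94° → +117.95°, shortest Δλ = -158.11° (west) — crosses 180°.
Leg 4: +117.95° → -137.55°, shortest Δλ = 104.5° (east) — crosses 180°.
Total crossings: 4.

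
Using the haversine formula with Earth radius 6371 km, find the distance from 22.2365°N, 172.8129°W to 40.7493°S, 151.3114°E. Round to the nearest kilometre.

Δλ = 151.3114 − -172.8129 = 324.1243°; wrapped into (−180°, 180°]: -35.8757°.
Δφ = -40.7493 − 22.2365 = -62.9858°.
a = sin²(Δφ/2) + cos φ₁ · cos φ₂ · sin²(Δλ/2) = 0.339410.
c = 2·atan2(√a, √(1−a)) = 1.24382 rad → d = 6371·c ≈ 7924.38 km.

7924 km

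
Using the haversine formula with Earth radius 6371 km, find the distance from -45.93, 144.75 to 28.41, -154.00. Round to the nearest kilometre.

Δλ = -154.00 − 144.75 = -298.75°; wrapped into (−180°, 180°]: 61.25°.
Δφ = 28.41 − -45.93 = 74.34°.
a = sin²(Δφ/2) + cos φ₁ · cos φ₂ · sin²(Δλ/2) = 0.523794.
c = 2·atan2(√a, √(1−a)) = 1.61840 rad → d = 6371·c ≈ 10310.84 km.

10311 km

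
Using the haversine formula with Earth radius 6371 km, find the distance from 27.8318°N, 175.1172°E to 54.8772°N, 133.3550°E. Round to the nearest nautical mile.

Δλ = 133.3550 − 175.1172 = -41.7622°.
Δφ = 54.8772 − 27.8318 = 27.0454°.
a = sin²(Δφ/2) + cos φ₁ · cos φ₂ · sin²(Δλ/2) = 0.119313.
c = 2·atan2(√a, √(1−a)) = 0.70537 rad → d = 6371·c ≈ 4493.89 km ≈ 2426.51 nmi.

2427 nmi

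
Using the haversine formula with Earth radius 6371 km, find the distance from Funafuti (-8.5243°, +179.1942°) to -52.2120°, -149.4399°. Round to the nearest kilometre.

Δλ = -149.4399 − 179.1942 = -328.6341°; wrapped into (−180°, 180°]: 31.3659°.
Δφ = -52.2120 − -8.5243 = -43.6877°.
a = sin²(Δφ/2) + cos φ₁ · cos φ₂ · sin²(Δλ/2) = 0.182720.
c = 2·atan2(√a, √(1−a)) = 0.88336 rad → d = 6371·c ≈ 5627.88 km.

5628 km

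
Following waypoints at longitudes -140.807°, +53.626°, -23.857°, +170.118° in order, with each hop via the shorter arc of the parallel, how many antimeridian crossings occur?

2

Leg 1: -140.807° → +53.626°, shortest Δλ = -165.567° (west) — crosses 180°.
Leg 2: +53.626° → -23.857°, shortest Δλ = -77.483° (west) — does not cross 180°.
Leg 3: -23.857° → +170.118°, shortest Δλ = -166.025° (west) — crosses 180°.
Total crossings: 2.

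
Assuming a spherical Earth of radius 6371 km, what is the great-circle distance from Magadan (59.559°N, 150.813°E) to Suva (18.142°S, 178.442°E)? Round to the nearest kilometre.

8996 km

Δλ = 178.442 − 150.813 = 27.629°.
Δφ = -18.142 − 59.559 = -77.701°.
a = sin²(Δφ/2) + cos φ₁ · cos φ₂ · sin²(Δλ/2) = 0.420944.
c = 2·atan2(√a, √(1−a)) = 1.41202 rad → d = 6371·c ≈ 8995.97 km.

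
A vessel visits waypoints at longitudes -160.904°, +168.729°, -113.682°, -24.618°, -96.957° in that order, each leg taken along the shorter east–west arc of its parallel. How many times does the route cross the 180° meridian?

Leg 1: -160.904° → +168.729°, shortest Δλ = -30.367° (west) — crosses 180°.
Leg 2: +168.729° → -113.682°, shortest Δλ = 77.589° (east) — crosses 180°.
Leg 3: -113.682° → -24.618°, shortest Δλ = 89.064° (east) — does not cross 180°.
Leg 4: -24.618° → -96.957°, shortest Δλ = -72.339° (west) — does not cross 180°.
Total crossings: 2.

2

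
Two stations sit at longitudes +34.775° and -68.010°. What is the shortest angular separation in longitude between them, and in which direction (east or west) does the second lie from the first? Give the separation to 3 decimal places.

Raw difference: -68.010 − 34.775 = -102.785°.
Normalise into (−180°, 180°]: -102.785° stays -102.785°.
Negative ⇒ the second point lies to the west; separation 102.785°.

102.785° west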